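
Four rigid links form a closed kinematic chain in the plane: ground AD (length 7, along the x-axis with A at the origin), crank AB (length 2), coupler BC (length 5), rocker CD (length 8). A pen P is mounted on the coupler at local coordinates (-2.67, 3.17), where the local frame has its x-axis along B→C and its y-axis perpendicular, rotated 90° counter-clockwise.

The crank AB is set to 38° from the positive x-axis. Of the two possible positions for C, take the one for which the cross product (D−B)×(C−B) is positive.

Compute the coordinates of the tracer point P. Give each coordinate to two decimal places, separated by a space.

-1.79 -1.18

A=(0,0), D=(7.00,0)
B = A + 2.00·(cos38°, sin38°) = (1.5760, 1.2313)
|BD| = 5.5620
circle(B,5.00) ∩ circle(D,8.00): a=-0.7249, h=4.9472
  candidates: C₊=(1.9643,6.2162) cross=27.516; C₋=(-0.2262,-3.4326) cross=-27.516
  mode + wants cross > 0 → take C=(1.9643,6.2162) (cross=27.516)
ex = (C−B)/|BC| = (0.0777,0.9970); ey = (-0.9970,0.0777)
P = B + -2.67·ex + 3.17·ey = (-1.7917,-1.1845)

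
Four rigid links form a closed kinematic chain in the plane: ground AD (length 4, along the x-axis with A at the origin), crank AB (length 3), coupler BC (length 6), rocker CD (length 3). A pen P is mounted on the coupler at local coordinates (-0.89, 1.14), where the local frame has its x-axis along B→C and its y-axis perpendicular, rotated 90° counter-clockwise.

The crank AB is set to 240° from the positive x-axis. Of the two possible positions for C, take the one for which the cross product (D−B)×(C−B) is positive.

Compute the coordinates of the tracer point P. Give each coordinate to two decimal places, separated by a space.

-2.95 -2.65

A=(0,0), D=(4.00,0)
B = A + 3.00·(cos240°, sin240°) = (-1.5000, -2.5981)
|BD| = 6.0828
circle(B,6.00) ∩ circle(D,3.00): a=5.2608, h=2.8852
  candidates: C₊=(2.0244,2.2577) cross=17.550; C₋=(4.4891,-2.9599) cross=-17.550
  mode + wants cross > 0 → take C=(2.0244,2.2577) (cross=17.550)
ex = (C−B)/|BC| = (0.5874,0.8093); ey = (-0.8093,0.5874)
P = B + -0.89·ex + 1.14·ey = (-2.9454,-2.6487)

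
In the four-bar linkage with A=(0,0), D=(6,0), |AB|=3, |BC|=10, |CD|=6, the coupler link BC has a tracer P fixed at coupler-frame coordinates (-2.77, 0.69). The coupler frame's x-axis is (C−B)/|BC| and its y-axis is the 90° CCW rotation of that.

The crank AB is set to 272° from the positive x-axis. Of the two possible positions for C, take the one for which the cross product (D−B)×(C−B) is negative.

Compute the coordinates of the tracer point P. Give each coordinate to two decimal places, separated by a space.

A=(0,0), D=(6.00,0)
B = A + 3.00·(cos272°, sin272°) = (0.1047, -2.9982)
|BD| = 6.6139
circle(B,10.00) ∩ circle(D,6.00): a=8.1452, h=5.8013
  candidates: C₊=(4.7352,5.8652) cross=38.369; C₋=(9.9948,-4.4768) cross=-38.369
  mode - wants cross < 0 → take C=(9.9948,-4.4768) (cross=-38.369)
ex = (C−B)/|BC| = (0.9890,-0.1479); ey = (0.1479,0.9890)
P = B + -2.77·ex + 0.69·ey = (-2.5328,-1.9062)

-2.53 -1.91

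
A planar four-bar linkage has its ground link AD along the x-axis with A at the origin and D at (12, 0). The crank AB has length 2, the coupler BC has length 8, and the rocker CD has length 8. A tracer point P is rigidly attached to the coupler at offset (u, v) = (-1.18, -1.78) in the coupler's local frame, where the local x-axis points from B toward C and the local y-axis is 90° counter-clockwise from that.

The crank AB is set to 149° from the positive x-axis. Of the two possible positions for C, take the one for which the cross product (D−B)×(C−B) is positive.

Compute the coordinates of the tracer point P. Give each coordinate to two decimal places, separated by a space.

A=(0,0), D=(12.00,0)
B = A + 2.00·(cos149°, sin149°) = (-1.7143, 1.0301)
|BD| = 13.7530
circle(B,8.00) ∩ circle(D,8.00): a=6.8765, h=4.0883
  candidates: C₊=(5.4490,4.5918) cross=56.226; C₋=(4.8366,-3.5618) cross=-56.226
  mode + wants cross > 0 → take C=(5.4490,4.5918) (cross=56.226)
ex = (C−B)/|BC| = (0.8954,0.4452); ey = (-0.4452,0.8954)
P = B + -1.18·ex + -1.78·ey = (-1.9784,-1.0891)

-1.98 -1.09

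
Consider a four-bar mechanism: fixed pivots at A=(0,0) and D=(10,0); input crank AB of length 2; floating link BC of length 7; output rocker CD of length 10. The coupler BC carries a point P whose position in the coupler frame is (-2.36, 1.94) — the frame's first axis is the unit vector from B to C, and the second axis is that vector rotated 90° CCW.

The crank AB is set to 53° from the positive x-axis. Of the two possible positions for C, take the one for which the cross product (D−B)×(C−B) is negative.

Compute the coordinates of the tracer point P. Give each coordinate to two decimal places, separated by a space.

A=(0,0), D=(10.00,0)
B = A + 2.00·(cos53°, sin53°) = (1.2036, 1.5973)
|BD| = 8.9402
circle(B,7.00) ∩ circle(D,10.00): a=1.6178, h=6.8105
  candidates: C₊=(4.0122,8.0091) cross=60.887; C₋=(1.5787,-5.3927) cross=-60.887
  mode - wants cross < 0 → take C=(1.5787,-5.3927) (cross=-60.887)
ex = (C−B)/|BC| = (0.0536,-0.9986); ey = (0.9986,0.0536)
P = B + -2.36·ex + 1.94·ey = (3.0144,4.0578)

3.01 4.06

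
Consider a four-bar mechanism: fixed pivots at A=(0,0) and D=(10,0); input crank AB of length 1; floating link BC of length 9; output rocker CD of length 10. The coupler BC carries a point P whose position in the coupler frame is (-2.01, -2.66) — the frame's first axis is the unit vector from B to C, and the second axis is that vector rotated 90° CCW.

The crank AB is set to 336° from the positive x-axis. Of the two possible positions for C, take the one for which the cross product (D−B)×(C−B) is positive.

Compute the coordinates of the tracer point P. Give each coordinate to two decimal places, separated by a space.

2.71 -3.22

A=(0,0), D=(10.00,0)
B = A + 1.00·(cos336°, sin336°) = (0.9135, -0.4067)
|BD| = 9.0956
circle(B,9.00) ∩ circle(D,10.00): a=3.5033, h=8.2902
  candidates: C₊=(4.0426,8.0318) cross=75.404; C₋=(4.7841,-8.5319) cross=-75.404
  mode + wants cross > 0 → take C=(4.0426,8.0318) (cross=75.404)
ex = (C−B)/|BC| = (0.3477,0.9376); ey = (-0.9376,0.3477)
P = B + -2.01·ex + -2.66·ey = (2.7088,-3.2162)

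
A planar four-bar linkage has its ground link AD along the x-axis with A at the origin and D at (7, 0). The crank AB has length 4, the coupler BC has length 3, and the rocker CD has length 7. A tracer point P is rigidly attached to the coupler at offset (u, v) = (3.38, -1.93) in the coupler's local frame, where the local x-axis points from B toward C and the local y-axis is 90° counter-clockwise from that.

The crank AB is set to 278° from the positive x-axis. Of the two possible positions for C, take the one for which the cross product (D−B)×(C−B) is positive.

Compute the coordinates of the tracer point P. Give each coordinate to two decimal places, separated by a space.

1.92 -0.31

A=(0,0), D=(7.00,0)
B = A + 4.00·(cos278°, sin278°) = (0.5567, -3.9611)
|BD| = 7.5635
circle(B,3.00) ∩ circle(D,7.00): a=1.1375, h=2.7760
  candidates: C₊=(0.0719,-1.0005) cross=20.996; C₋=(2.9795,-5.7302) cross=-20.996
  mode + wants cross > 0 → take C=(0.0719,-1.0005) (cross=20.996)
ex = (C−B)/|BC| = (-0.1616,0.9869); ey = (-0.9869,-0.1616)
P = B + 3.38·ex + -1.93·ey = (1.9151,-0.3136)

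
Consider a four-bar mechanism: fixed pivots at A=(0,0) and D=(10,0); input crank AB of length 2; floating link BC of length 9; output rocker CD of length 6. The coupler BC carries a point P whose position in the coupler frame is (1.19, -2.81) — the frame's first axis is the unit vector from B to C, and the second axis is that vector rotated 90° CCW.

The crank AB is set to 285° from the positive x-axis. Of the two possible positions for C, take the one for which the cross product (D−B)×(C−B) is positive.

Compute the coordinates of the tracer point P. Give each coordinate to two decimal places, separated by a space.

A=(0,0), D=(10.00,0)
B = A + 2.00·(cos285°, sin285°) = (0.5176, -1.9319)
|BD| = 9.6772
circle(B,9.00) ∩ circle(D,6.00): a=7.1636, h=5.4481
  candidates: C₊=(6.4495,4.8367) cross=52.723; C₋=(8.6247,-5.8403) cross=-52.723
  mode + wants cross > 0 → take C=(6.4495,4.8367) (cross=52.723)
ex = (C−B)/|BC| = (0.6591,0.7521); ey = (-0.7521,0.6591)
P = B + 1.19·ex + -2.81·ey = (3.4153,-2.8889)

3.42 -2.89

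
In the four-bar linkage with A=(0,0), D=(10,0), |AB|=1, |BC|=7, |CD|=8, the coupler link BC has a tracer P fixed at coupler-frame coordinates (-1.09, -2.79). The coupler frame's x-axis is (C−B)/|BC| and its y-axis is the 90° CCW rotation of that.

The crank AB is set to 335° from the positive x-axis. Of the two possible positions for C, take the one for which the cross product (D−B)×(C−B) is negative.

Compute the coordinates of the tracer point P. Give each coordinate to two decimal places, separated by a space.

A=(0,0), D=(10.00,0)
B = A + 1.00·(cos335°, sin335°) = (0.9063, -0.4226)
|BD| = 9.1035
circle(B,7.00) ∩ circle(D,8.00): a=3.7279, h=5.9248
  candidates: C₊=(4.3551,5.6688) cross=53.936; C₋=(4.9052,-6.1679) cross=-53.936
  mode - wants cross < 0 → take C=(4.9052,-6.1679) (cross=-53.936)
ex = (C−B)/|BC| = (0.5713,-0.8208); ey = (0.8208,0.5713)
P = B + -1.09·ex + -2.79·ey = (-2.0063,-1.1218)

-2.01 -1.12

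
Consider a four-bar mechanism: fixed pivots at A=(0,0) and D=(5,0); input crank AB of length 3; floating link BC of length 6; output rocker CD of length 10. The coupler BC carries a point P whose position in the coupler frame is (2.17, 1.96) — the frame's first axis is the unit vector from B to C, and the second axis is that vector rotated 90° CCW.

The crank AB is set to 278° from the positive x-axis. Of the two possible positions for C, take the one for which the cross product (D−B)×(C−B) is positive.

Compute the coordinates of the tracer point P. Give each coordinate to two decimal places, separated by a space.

-2.39 -3.80

A=(0,0), D=(5.00,0)
B = A + 3.00·(cos278°, sin278°) = (0.4175, -2.9708)
|BD| = 5.4612
circle(B,6.00) ∩ circle(D,10.00): a=-3.1289, h=5.1196
  candidates: C₊=(-4.9929,-0.3771) cross=27.959; C₋=(0.5770,-8.9687) cross=-27.959
  mode + wants cross > 0 → take C=(-4.9929,-0.3771) (cross=27.959)
ex = (C−B)/|BC| = (-0.9017,0.4323); ey = (-0.4323,-0.9017)
P = B + 2.17·ex + 1.96·ey = (-2.3865,-3.8001)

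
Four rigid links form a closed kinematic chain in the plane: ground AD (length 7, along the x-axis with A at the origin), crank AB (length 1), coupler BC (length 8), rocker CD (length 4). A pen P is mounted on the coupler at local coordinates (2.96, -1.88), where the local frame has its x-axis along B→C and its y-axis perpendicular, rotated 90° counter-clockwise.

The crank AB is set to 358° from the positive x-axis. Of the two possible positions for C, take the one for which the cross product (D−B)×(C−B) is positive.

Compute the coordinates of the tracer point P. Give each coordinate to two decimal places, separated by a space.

4.50 -0.23

A=(0,0), D=(7.00,0)
B = A + 1.00·(cos358°, sin358°) = (0.9994, -0.0349)
|BD| = 6.0007
circle(B,8.00) ∩ circle(D,4.00): a=6.9999, h=3.8732
  candidates: C₊=(7.9766,3.8789) cross=23.242; C₋=(8.0217,-3.8673) cross=-23.242
  mode + wants cross > 0 → take C=(7.9766,3.8789) (cross=23.242)
ex = (C−B)/|BC| = (0.8722,0.4892); ey = (-0.4892,0.8722)
P = B + 2.96·ex + -1.88·ey = (4.5007,-0.2264)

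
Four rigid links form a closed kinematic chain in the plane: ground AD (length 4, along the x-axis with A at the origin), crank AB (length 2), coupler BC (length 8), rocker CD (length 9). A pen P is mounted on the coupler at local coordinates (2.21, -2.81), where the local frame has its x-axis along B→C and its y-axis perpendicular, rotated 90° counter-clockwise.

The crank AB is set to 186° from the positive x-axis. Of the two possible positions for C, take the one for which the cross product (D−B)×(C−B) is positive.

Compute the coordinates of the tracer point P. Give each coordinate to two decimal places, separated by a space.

A=(0,0), D=(4.00,0)
B = A + 2.00·(cos186°, sin186°) = (-1.9890, -0.2091)
|BD| = 5.9927
circle(B,8.00) ∩ circle(D,9.00): a=1.5780, h=7.8428
  candidates: C₊=(-0.6857,7.6841) cross=47.000; C₋=(-0.1385,-7.9921) cross=-47.000
  mode + wants cross > 0 → take C=(-0.6857,7.6841) (cross=47.000)
ex = (C−B)/|BC| = (0.1629,0.9866); ey = (-0.9866,0.1629)
P = B + 2.21·ex + -2.81·ey = (1.1435,1.5136)

1.14 1.51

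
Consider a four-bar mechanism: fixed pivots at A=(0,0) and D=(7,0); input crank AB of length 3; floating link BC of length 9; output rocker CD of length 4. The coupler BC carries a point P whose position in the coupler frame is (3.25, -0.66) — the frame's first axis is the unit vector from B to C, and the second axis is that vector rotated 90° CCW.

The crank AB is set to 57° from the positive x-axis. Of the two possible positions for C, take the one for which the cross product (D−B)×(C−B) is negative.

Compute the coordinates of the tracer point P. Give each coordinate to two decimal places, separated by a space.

3.45 -0.26

A=(0,0), D=(7.00,0)
B = A + 3.00·(cos57°, sin57°) = (1.6339, 2.5160)
|BD| = 5.9266
circle(B,9.00) ∩ circle(D,4.00): a=8.4470, h=3.1061
  candidates: C₊=(10.6006,1.7423) cross=18.409; C₋=(7.9634,-3.8823) cross=-18.409
  mode - wants cross < 0 → take C=(7.9634,-3.8823) (cross=-18.409)
ex = (C−B)/|BC| = (0.7033,-0.7109); ey = (0.7109,0.7033)
P = B + 3.25·ex + -0.66·ey = (3.4504,-0.2586)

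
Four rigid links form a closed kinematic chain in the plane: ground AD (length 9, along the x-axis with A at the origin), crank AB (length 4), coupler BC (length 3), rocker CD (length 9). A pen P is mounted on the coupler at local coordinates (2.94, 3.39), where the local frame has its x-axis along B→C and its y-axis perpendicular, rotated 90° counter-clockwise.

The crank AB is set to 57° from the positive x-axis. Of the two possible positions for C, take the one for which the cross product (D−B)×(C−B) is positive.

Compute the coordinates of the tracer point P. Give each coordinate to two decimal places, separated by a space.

-0.77 6.74

A=(0,0), D=(9.00,0)
B = A + 4.00·(cos57°, sin57°) = (2.1786, 3.3547)
|BD| = 7.6017
circle(B,3.00) ∩ circle(D,9.00): a=-0.9349, h=2.8506
  candidates: C₊=(2.5976,6.3253) cross=21.669; C₋=(0.0816,1.2093) cross=-21.669
  mode + wants cross > 0 → take C=(2.5976,6.3253) (cross=21.669)
ex = (C−B)/|BC| = (0.1397,0.9902); ey = (-0.9902,0.1397)
P = B + 2.94·ex + 3.39·ey = (-0.7676,6.7394)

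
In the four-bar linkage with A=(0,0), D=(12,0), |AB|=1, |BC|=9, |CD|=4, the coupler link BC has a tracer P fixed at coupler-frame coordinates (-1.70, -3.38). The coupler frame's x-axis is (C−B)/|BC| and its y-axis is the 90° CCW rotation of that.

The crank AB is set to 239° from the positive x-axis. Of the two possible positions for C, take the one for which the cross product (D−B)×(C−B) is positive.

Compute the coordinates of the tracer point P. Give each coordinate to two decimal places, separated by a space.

A=(0,0), D=(12.00,0)
B = A + 1.00·(cos239°, sin239°) = (-0.5150, -0.8572)
|BD| = 12.5444
circle(B,9.00) ∩ circle(D,4.00): a=8.8630, h=1.5644
  candidates: C₊=(8.2203,1.3092) cross=19.625; C₋=(8.4341,-1.8123) cross=-19.625
  mode + wants cross > 0 → take C=(8.2203,1.3092) (cross=19.625)
ex = (C−B)/|BC| = (0.9706,0.2407); ey = (-0.2407,0.9706)
P = B + -1.70·ex + -3.38·ey = (-1.3514,-4.5470)

-1.35 -4.55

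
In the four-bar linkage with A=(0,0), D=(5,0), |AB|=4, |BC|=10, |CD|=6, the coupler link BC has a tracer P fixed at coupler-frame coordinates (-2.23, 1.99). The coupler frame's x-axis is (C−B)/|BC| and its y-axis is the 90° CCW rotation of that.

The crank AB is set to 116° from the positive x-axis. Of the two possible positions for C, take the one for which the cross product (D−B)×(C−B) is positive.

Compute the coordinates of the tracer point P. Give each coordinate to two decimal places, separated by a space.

A=(0,0), D=(5.00,0)
B = A + 4.00·(cos116°, sin116°) = (-1.7535, 3.5952)
|BD| = 7.6508
circle(B,10.00) ∩ circle(D,6.00): a=8.0080, h=5.9894
  candidates: C₊=(8.1297,5.1191) cross=45.823; C₋=(2.5008,-5.4547) cross=-45.823
  mode + wants cross > 0 → take C=(8.1297,5.1191) (cross=45.823)
ex = (C−B)/|BC| = (0.9883,0.1524); ey = (-0.1524,0.9883)
P = B + -2.23·ex + 1.99·ey = (-4.2607,5.2221)

-4.26 5.22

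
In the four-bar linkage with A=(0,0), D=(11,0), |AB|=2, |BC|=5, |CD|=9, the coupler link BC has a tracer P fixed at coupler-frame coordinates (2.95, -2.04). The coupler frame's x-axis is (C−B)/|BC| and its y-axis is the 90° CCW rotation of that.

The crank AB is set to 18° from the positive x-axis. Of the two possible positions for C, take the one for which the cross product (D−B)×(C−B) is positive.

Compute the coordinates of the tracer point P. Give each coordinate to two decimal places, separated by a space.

4.87 2.63

A=(0,0), D=(11.00,0)
B = A + 2.00·(cos18°, sin18°) = (1.9021, 0.6180)
|BD| = 9.1189
circle(B,5.00) ∩ circle(D,9.00): a=1.4889, h=4.7732
  candidates: C₊=(3.7111,5.2793) cross=43.526; C₋=(3.0641,-4.2451) cross=-43.526
  mode + wants cross > 0 → take C=(3.7111,5.2793) (cross=43.526)
ex = (C−B)/|BC| = (0.3618,0.9323); ey = (-0.9323,0.3618)
P = B + 2.95·ex + -2.04·ey = (4.8712,2.6301)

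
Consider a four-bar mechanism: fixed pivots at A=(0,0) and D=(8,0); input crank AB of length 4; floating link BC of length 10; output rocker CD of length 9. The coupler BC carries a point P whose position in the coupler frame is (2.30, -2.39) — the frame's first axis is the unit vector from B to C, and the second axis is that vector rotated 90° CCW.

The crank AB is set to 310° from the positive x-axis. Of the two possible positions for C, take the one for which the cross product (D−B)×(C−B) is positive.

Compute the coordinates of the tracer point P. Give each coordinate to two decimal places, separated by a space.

A=(0,0), D=(8.00,0)
B = A + 4.00·(cos310°, sin310°) = (2.5712, -3.0642)
|BD| = 6.2339
circle(B,10.00) ∩ circle(D,9.00): a=4.6409, h=8.8579
  candidates: C₊=(2.2587,6.9309) cross=55.219; C₋=(10.9667,-8.4970) cross=-55.219
  mode + wants cross > 0 → take C=(2.2587,6.9309) (cross=55.219)
ex = (C−B)/|BC| = (-0.0312,0.9995); ey = (-0.9995,-0.0312)
P = B + 2.30·ex + -2.39·ey = (4.8881,-0.6906)

4.89 -0.69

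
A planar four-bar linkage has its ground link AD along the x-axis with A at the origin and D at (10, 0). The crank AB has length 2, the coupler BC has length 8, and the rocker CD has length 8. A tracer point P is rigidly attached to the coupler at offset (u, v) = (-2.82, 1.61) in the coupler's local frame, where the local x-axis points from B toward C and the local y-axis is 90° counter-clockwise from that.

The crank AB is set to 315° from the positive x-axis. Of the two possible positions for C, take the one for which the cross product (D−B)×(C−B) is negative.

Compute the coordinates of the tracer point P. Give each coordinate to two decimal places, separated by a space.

0.71 1.76

A=(0,0), D=(10.00,0)
B = A + 2.00·(cos315°, sin315°) = (1.4142, -1.4142)
|BD| = 8.7015
circle(B,8.00) ∩ circle(D,8.00): a=4.3507, h=6.7135
  candidates: C₊=(4.6160,5.9171) cross=58.417; C₋=(6.7982,-7.3313) cross=-58.417
  mode - wants cross < 0 → take C=(6.7982,-7.3313) (cross=-58.417)
ex = (C−B)/|BC| = (0.6730,-0.7396); ey = (0.7396,0.6730)
P = B + -2.82·ex + 1.61·ey = (0.7072,1.7551)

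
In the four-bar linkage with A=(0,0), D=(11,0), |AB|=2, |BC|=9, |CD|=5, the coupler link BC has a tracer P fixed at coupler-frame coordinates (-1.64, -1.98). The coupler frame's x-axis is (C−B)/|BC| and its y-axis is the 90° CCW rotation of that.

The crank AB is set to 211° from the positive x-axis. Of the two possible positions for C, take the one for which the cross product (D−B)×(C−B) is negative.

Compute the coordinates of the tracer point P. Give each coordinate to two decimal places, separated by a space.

A=(0,0), D=(11.00,0)
B = A + 2.00·(cos211°, sin211°) = (-1.7143, -1.0301)
|BD| = 12.7560
circle(B,9.00) ∩ circle(D,5.00): a=8.5730, h=2.7391
  candidates: C₊=(6.6095,2.3924) cross=34.941; C₋=(7.0519,-3.0680) cross=-34.941
  mode - wants cross < 0 → take C=(7.0519,-3.0680) (cross=-34.941)
ex = (C−B)/|BC| = (0.9740,-0.2264); ey = (0.2264,0.9740)
P = B + -1.64·ex + -1.98·ey = (-3.7601,-2.5873)

-3.76 -2.59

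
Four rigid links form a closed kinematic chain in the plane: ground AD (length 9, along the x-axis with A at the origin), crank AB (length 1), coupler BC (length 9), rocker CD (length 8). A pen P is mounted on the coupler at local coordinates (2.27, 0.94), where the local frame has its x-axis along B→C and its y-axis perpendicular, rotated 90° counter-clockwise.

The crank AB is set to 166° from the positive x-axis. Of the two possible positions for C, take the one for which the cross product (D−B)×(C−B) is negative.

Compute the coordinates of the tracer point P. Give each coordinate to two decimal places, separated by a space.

A=(0,0), D=(9.00,0)
B = A + 1.00·(cos166°, sin166°) = (-0.9703, 0.2419)
|BD| = 9.9732
circle(B,9.00) ∩ circle(D,8.00): a=5.8389, h=6.8489
  candidates: C₊=(5.0330,6.9472) cross=68.306; C₋=(4.7007,-6.7466) cross=-68.306
  mode - wants cross < 0 → take C=(4.7007,-6.7466) (cross=-68.306)
ex = (C−B)/|BC| = (0.6301,-0.7765); ey = (0.7765,0.6301)
P = B + 2.27·ex + 0.94·ey = (1.1900,-0.9284)

1.19 -0.93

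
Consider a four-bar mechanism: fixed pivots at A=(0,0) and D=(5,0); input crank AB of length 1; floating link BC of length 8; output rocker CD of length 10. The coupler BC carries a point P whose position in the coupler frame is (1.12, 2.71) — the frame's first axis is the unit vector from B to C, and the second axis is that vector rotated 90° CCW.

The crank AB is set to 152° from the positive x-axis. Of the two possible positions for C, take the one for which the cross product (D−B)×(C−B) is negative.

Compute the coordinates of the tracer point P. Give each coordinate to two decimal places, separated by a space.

A=(0,0), D=(5.00,0)
B = A + 1.00·(cos152°, sin152°) = (-0.8829, 0.4695)
|BD| = 5.9017
circle(B,8.00) ∩ circle(D,10.00): a=-0.0992, h=7.9994
  candidates: C₊=(-0.3455,8.4514) cross=47.210; C₋=(-1.6181,-7.4967) cross=-47.210
  mode - wants cross < 0 → take C=(-1.6181,-7.4967) (cross=-47.210)
ex = (C−B)/|BC| = (-0.0919,-0.9958); ey = (0.9958,-0.0919)
P = B + 1.12·ex + 2.71·ey = (1.7127,-0.8948)

1.71 -0.89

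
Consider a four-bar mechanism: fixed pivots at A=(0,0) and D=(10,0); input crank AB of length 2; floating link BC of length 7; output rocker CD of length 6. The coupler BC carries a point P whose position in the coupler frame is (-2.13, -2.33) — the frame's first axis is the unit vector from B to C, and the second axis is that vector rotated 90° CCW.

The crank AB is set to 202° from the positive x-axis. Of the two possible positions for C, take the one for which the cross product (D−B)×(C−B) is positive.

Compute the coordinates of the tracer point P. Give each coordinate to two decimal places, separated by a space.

A=(0,0), D=(10.00,0)
B = A + 2.00·(cos202°, sin202°) = (-1.8544, -0.7492)
|BD| = 11.8780
circle(B,7.00) ∩ circle(D,6.00): a=6.4862, h=2.6322
  candidates: C₊=(4.4529,2.2869) cross=31.266; C₋=(4.7850,-2.9671) cross=-31.266
  mode + wants cross > 0 → take C=(4.4529,2.2869) (cross=31.266)
ex = (C−B)/|BC| = (0.9010,0.4337); ey = (-0.4337,0.9010)
P = B + -2.13·ex + -2.33·ey = (-2.7630,-3.7725)

-2.76 -3.77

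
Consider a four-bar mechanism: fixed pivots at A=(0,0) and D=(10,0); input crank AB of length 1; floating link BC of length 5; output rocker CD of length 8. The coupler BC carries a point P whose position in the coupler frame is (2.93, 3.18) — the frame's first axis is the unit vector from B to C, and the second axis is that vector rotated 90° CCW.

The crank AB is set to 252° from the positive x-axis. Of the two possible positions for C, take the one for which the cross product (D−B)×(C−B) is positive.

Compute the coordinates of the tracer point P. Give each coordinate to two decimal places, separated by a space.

-1.17 3.29

A=(0,0), D=(10.00,0)
B = A + 1.00·(cos252°, sin252°) = (-0.3090, -0.9511)
|BD| = 10.3528
circle(B,5.00) ∩ circle(D,8.00): a=3.2928, h=3.7626
  candidates: C₊=(2.6243,3.0981) cross=38.953; C₋=(3.3156,-4.3952) cross=-38.953
  mode + wants cross > 0 → take C=(2.6243,3.0981) (cross=38.953)
ex = (C−B)/|BC| = (0.5867,0.8098); ey = (-0.8098,0.5867)
P = B + 2.93·ex + 3.18·ey = (-1.1654,3.2873)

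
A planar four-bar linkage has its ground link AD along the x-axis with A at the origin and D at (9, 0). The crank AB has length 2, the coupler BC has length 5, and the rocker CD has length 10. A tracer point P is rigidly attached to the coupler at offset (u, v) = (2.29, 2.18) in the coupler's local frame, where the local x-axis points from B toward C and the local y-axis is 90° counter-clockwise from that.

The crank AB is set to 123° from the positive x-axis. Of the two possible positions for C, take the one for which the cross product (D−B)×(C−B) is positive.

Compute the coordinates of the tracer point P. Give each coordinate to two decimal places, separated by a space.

-2.03 4.70

A=(0,0), D=(9.00,0)
B = A + 2.00·(cos123°, sin123°) = (-1.0893, 1.6773)
|BD| = 10.2278
circle(B,5.00) ∩ circle(D,10.00): a=1.4474, h=4.7859
  candidates: C₊=(1.1234,6.1611) cross=48.949; C₋=(-0.4464,-3.2812) cross=-48.949
  mode + wants cross > 0 → take C=(1.1234,6.1611) (cross=48.949)
ex = (C−B)/|BC| = (0.4425,0.8968); ey = (-0.8968,0.4425)
P = B + 2.29·ex + 2.18·ey = (-2.0308,4.6956)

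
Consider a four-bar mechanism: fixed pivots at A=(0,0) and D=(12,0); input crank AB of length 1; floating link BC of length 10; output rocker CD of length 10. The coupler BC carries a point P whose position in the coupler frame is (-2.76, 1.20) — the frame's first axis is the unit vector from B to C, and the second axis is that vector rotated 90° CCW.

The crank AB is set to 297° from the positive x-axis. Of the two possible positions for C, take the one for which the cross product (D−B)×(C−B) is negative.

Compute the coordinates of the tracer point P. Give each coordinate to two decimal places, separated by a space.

-0.39 2.00

A=(0,0), D=(12.00,0)
B = A + 1.00·(cos297°, sin297°) = (0.4540, -0.8910)
|BD| = 11.5803
circle(B,10.00) ∩ circle(D,10.00): a=5.7902, h=8.1532
  candidates: C₊=(5.5997,7.6835) cross=94.416; C₋=(6.8543,-8.5745) cross=-94.416
  mode - wants cross < 0 → take C=(6.8543,-8.5745) (cross=-94.416)
ex = (C−B)/|BC| = (0.6400,-0.7683); ey = (0.7683,0.6400)
P = B + -2.76·ex + 1.20·ey = (-0.3905,1.9977)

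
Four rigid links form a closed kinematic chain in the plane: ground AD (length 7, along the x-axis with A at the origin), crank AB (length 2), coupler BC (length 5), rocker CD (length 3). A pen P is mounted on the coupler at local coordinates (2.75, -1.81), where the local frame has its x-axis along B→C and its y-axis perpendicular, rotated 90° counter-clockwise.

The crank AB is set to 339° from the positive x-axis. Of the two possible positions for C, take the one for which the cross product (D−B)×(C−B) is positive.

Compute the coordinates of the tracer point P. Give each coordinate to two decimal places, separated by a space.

A=(0,0), D=(7.00,0)
B = A + 2.00·(cos339°, sin339°) = (1.8672, -0.7167)
|BD| = 5.1826
circle(B,5.00) ∩ circle(D,3.00): a=4.1349, h=2.8111
  candidates: C₊=(5.5736,2.6392) cross=14.569; C₋=(6.3511,-2.9290) cross=-14.569
  mode + wants cross > 0 → take C=(5.5736,2.6392) (cross=14.569)
ex = (C−B)/|BC| = (0.7413,0.6712); ey = (-0.6712,0.7413)
P = B + 2.75·ex + -1.81·ey = (5.1206,-0.2127)

5.12 -0.21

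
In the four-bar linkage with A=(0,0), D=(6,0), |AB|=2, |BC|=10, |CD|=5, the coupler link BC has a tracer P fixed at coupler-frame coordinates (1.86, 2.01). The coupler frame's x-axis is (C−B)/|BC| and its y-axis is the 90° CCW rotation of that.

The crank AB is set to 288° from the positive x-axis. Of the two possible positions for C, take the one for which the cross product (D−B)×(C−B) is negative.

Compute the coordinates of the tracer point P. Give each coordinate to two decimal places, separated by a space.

A=(0,0), D=(6.00,0)
B = A + 2.00·(cos288°, sin288°) = (0.6180, -1.9021)
|BD| = 5.7082
circle(B,10.00) ∩ circle(D,5.00): a=9.4236, h=3.3460
  candidates: C₊=(8.3881,4.3928) cross=19.100; C₋=(10.6180,-1.9167) cross=-19.100
  mode - wants cross < 0 → take C=(10.6180,-1.9167) (cross=-19.100)
ex = (C−B)/|BC| = (1.0000,-0.0015); ey = (0.0015,1.0000)
P = B + 1.86·ex + 2.01·ey = (2.4810,0.1052)

2.48 0.11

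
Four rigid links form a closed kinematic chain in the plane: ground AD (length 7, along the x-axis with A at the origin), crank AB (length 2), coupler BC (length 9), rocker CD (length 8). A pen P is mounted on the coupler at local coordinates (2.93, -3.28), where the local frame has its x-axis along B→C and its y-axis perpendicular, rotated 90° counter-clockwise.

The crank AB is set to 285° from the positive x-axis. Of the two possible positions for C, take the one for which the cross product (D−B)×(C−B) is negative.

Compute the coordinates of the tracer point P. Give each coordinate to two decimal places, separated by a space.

0.47 -6.33

A=(0,0), D=(7.00,0)
B = A + 2.00·(cos285°, sin285°) = (0.5176, -1.9319)
|BD| = 6.7641
circle(B,9.00) ∩ circle(D,8.00): a=4.6387, h=7.7125
  candidates: C₊=(2.7604,6.7842) cross=52.168; C₋=(7.1658,-7.9983) cross=-52.168
  mode - wants cross < 0 → take C=(7.1658,-7.9983) (cross=-52.168)
ex = (C−B)/|BC| = (0.7387,-0.6740); ey = (0.6740,0.7387)
P = B + 2.93·ex + -3.28·ey = (0.4711,-6.3297)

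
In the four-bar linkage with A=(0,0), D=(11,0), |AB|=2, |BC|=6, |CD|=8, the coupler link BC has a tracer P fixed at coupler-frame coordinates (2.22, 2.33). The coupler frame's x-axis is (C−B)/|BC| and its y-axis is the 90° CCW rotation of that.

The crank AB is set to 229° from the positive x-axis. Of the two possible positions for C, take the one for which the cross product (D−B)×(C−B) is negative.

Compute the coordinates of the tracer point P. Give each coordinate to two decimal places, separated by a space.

A=(0,0), D=(11.00,0)
B = A + 2.00·(cos229°, sin229°) = (-1.3121, -1.5094)
|BD| = 12.4043
circle(B,6.00) ∩ circle(D,8.00): a=5.0735, h=3.2030
  candidates: C₊=(3.3339,2.2872) cross=39.732; C₋=(4.1135,-4.0713) cross=-39.732
  mode - wants cross < 0 → take C=(4.1135,-4.0713) (cross=-39.732)
ex = (C−B)/|BC| = (0.9043,-0.4270); ey = (0.4270,0.9043)
P = B + 2.22·ex + 2.33·ey = (1.6902,-0.3504)

1.69 -0.35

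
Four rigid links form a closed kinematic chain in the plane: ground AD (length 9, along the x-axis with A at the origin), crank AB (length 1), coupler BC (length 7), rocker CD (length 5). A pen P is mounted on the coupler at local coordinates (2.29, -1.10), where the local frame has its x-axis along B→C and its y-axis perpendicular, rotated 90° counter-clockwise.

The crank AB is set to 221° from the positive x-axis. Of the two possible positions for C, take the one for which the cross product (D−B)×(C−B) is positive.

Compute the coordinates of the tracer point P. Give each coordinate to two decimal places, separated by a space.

1.77 -0.33

A=(0,0), D=(9.00,0)
B = A + 1.00·(cos221°, sin221°) = (-0.7547, -0.6561)
|BD| = 9.7767
circle(B,7.00) ∩ circle(D,5.00): a=6.1158, h=3.4055
  candidates: C₊=(5.1188,3.1521) cross=33.295; C₋=(5.5758,-3.6435) cross=-33.295
  mode + wants cross > 0 → take C=(5.1188,3.1521) (cross=33.295)
ex = (C−B)/|BC| = (0.8391,0.5440); ey = (-0.5440,0.8391)
P = B + 2.29·ex + -1.10·ey = (1.7652,-0.3332)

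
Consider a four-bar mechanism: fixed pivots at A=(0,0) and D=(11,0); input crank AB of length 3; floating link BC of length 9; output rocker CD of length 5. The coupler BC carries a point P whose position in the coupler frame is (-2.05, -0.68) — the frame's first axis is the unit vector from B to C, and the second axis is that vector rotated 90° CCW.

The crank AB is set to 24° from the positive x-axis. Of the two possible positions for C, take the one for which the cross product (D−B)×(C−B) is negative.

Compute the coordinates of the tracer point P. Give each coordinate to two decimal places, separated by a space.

0.76 2.07

A=(0,0), D=(11.00,0)
B = A + 3.00·(cos24°, sin24°) = (2.7406, 1.2202)
|BD| = 8.3490
circle(B,9.00) ∩ circle(D,5.00): a=7.5282, h=4.9322
  candidates: C₊=(10.9088,4.9992) cross=41.179; C₋=(9.4672,-4.7592) cross=-41.179
  mode - wants cross < 0 → take C=(9.4672,-4.7592) (cross=-41.179)
ex = (C−B)/|BC| = (0.7474,-0.6644); ey = (0.6644,0.7474)
P = B + -2.05·ex + -0.68·ey = (0.7567,2.0740)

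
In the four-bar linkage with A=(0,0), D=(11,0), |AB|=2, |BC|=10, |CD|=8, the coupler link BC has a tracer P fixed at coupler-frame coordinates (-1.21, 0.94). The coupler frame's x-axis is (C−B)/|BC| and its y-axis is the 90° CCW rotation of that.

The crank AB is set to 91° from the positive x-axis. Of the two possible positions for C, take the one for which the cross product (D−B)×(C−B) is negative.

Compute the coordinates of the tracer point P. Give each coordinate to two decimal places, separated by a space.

A=(0,0), D=(11.00,0)
B = A + 2.00·(cos91°, sin91°) = (-0.0349, 1.9997)
|BD| = 11.2146
circle(B,10.00) ∩ circle(D,8.00): a=7.2124, h=6.9269
  candidates: C₊=(8.2970,7.5295) cross=77.683; C₋=(5.8267,-6.1022) cross=-77.683
  mode - wants cross < 0 → take C=(5.8267,-6.1022) (cross=-77.683)
ex = (C−B)/|BC| = (0.5862,-0.8102); ey = (0.8102,0.5862)
P = B + -1.21·ex + 0.94·ey = (0.0174,3.5310)

0.02 3.53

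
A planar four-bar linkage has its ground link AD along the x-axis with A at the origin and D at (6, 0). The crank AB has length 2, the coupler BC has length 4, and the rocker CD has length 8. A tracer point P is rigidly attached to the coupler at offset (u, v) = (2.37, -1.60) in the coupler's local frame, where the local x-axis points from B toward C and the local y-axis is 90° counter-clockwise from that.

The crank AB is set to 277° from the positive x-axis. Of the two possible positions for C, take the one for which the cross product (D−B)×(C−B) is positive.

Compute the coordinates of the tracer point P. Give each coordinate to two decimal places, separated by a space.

A=(0,0), D=(6.00,0)
B = A + 2.00·(cos277°, sin277°) = (0.2437, -1.9851)
|BD| = 6.0889
circle(B,4.00) ∩ circle(D,8.00): a=-0.8971, h=3.8981
  candidates: C₊=(-1.8752,1.4076) cross=23.735; C₋=(0.6665,-5.9627) cross=-23.735
  mode + wants cross > 0 → take C=(-1.8752,1.4076) (cross=23.735)
ex = (C−B)/|BC| = (-0.5297,0.8482); ey = (-0.8482,-0.5297)
P = B + 2.37·ex + -1.60·ey = (0.3453,0.8726)

0.35 0.87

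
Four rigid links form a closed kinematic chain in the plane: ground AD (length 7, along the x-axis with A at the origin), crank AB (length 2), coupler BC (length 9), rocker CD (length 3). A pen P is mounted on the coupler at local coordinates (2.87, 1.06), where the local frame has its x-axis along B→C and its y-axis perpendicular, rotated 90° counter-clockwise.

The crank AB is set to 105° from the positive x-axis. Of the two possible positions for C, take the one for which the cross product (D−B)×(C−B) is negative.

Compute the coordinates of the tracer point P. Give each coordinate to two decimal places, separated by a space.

A=(0,0), D=(7.00,0)
B = A + 2.00·(cos105°, sin105°) = (-0.5176, 1.9319)
|BD| = 7.7619
circle(B,9.00) ∩ circle(D,3.00): a=8.5190, h=2.9029
  candidates: C₊=(8.4558,2.6231) cross=22.532; C₋=(7.0108,-3.0000) cross=-22.532
  mode - wants cross < 0 → take C=(7.0108,-3.0000) (cross=-22.532)
ex = (C−B)/|BC| = (0.8365,-0.5480); ey = (0.5480,0.8365)
P = B + 2.87·ex + 1.06·ey = (2.4640,1.2458)

2.46 1.25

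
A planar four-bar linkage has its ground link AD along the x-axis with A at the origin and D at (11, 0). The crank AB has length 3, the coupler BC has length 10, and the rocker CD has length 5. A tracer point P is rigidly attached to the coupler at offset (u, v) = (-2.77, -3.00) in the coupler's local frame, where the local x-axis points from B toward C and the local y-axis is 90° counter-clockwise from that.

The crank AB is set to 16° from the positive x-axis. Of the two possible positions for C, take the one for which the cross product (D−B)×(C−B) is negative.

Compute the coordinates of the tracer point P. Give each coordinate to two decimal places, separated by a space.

A=(0,0), D=(11.00,0)
B = A + 3.00·(cos16°, sin16°) = (2.8838, 0.8269)
|BD| = 8.1582
circle(B,10.00) ∩ circle(D,5.00): a=8.6757, h=4.9732
  candidates: C₊=(12.0189,4.8951) cross=40.572; C₋=(11.0107,-5.0000) cross=-40.572
  mode - wants cross < 0 → take C=(11.0107,-5.0000) (cross=-40.572)
ex = (C−B)/|BC| = (0.8127,-0.5827); ey = (0.5827,0.8127)
P = B + -2.77·ex + -3.00·ey = (-1.1154,0.0029)

-1.12 0.00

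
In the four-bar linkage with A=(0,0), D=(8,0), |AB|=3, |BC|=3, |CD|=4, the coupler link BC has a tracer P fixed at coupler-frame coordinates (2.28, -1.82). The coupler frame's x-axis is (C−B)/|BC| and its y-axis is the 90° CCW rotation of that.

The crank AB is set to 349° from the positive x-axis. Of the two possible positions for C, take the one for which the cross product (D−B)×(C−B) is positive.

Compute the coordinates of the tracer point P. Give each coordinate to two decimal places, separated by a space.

A=(0,0), D=(8.00,0)
B = A + 3.00·(cos349°, sin349°) = (2.9449, -0.5724)
|BD| = 5.0874
circle(B,3.00) ∩ circle(D,4.00): a=1.8557, h=2.3572
  candidates: C₊=(4.5236,1.9786) cross=11.992; C₋=(5.0541,-2.7058) cross=-11.992
  mode + wants cross > 0 → take C=(4.5236,1.9786) (cross=11.992)
ex = (C−B)/|BC| = (0.5262,0.8503); ey = (-0.8503,0.5262)
P = B + 2.28·ex + -1.82·ey = (5.6923,0.4086)

5.69 0.41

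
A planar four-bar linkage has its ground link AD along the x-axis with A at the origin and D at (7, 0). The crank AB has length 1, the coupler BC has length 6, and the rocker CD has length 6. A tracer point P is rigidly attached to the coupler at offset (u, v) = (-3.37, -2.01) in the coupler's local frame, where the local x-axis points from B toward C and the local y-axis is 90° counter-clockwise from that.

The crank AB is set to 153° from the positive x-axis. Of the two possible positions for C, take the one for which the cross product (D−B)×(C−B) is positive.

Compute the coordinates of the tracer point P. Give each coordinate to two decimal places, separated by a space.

A=(0,0), D=(7.00,0)
B = A + 1.00·(cos153°, sin153°) = (-0.8910, 0.4540)
|BD| = 7.9041
circle(B,6.00) ∩ circle(D,6.00): a=3.9520, h=4.5146
  candidates: C₊=(3.3138,4.7341) cross=35.684; C₋=(2.7952,-4.2801) cross=-35.684
  mode + wants cross > 0 → take C=(3.3138,4.7341) (cross=35.684)
ex = (C−B)/|BC| = (0.7008,0.7134); ey = (-0.7134,0.7008)
P = B + -3.37·ex + -2.01·ey = (-1.8189,-3.3586)

-1.82 -3.36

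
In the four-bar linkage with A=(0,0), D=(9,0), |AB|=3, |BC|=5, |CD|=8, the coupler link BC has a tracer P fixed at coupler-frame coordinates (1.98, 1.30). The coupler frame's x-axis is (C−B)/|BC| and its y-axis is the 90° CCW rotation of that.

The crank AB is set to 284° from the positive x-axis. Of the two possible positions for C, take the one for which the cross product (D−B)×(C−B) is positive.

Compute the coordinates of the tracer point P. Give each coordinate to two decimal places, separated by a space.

-0.35 -0.80

A=(0,0), D=(9.00,0)
B = A + 3.00·(cos284°, sin284°) = (0.7258, -2.9109)
|BD| = 8.7713
circle(B,5.00) ∩ circle(D,8.00): a=2.1625, h=4.5082
  candidates: C₊=(1.2696,2.0594) cross=39.543; C₋=(4.2618,-6.4459) cross=-39.543
  mode + wants cross > 0 → take C=(1.2696,2.0594) (cross=39.543)
ex = (C−B)/|BC| = (0.1088,0.9941); ey = (-0.9941,0.1088)
P = B + 1.98·ex + 1.30·ey = (-0.3512,-0.8012)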